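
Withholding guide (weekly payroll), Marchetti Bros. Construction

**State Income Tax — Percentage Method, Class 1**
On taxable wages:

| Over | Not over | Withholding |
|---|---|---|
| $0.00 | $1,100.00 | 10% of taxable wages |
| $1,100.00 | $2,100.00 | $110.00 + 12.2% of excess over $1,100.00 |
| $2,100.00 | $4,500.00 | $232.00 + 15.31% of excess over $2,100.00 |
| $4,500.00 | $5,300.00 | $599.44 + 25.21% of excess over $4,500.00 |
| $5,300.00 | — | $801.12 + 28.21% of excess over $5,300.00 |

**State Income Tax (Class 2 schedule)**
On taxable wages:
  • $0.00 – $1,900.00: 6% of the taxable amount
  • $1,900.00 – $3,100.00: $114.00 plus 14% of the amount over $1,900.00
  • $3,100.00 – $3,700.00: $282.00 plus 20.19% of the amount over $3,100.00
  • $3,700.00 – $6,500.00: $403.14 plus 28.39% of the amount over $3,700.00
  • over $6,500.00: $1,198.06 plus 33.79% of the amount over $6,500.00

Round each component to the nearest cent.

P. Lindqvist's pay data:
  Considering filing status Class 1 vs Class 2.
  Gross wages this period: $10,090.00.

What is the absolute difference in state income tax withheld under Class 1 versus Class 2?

$258.74

State Income Tax (Class 1): taxable = $10,090.00
  $801.12 + 28.21% × ($10,090.00 − $5,300.00) = $801.12 + 28.21% × $4,790.00 = $2,152.38
State Income Tax (Class 2): taxable = $10,090.00
  $1,198.06 + 33.79% × ($10,090.00 − $6,500.00) = $1,198.06 + 33.79% × $3,590.00 = $2,411.12
Difference: |$2,152.38 − $2,411.12| = $258.74 (higher under Class 2)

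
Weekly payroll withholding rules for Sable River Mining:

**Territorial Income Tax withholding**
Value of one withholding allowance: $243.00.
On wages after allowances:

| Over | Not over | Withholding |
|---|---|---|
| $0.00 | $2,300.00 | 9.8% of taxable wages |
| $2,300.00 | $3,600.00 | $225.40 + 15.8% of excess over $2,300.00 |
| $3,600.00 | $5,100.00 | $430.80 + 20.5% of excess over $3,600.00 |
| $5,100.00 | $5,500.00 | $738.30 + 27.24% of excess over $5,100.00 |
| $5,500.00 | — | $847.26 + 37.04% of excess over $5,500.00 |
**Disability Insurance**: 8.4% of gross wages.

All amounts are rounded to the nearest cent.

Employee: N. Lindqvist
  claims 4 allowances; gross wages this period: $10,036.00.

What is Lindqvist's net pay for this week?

Territorial Income Tax: taxable = $10,036.00 − 4×$243.00 = $9,064.00
  $847.26 + 37.04% × ($9,064.00 − $5,500.00) = $847.26 + 37.04% × $3,564.00 = $2,167.37
Disability Insurance: 8.4% × $10,036.00 = $843.02
Total withheld: $2,167.37 + $843.02 = $3,010.39
Net pay: $10,036.00 − $3,010.39 = $7,025.61

$7,025.61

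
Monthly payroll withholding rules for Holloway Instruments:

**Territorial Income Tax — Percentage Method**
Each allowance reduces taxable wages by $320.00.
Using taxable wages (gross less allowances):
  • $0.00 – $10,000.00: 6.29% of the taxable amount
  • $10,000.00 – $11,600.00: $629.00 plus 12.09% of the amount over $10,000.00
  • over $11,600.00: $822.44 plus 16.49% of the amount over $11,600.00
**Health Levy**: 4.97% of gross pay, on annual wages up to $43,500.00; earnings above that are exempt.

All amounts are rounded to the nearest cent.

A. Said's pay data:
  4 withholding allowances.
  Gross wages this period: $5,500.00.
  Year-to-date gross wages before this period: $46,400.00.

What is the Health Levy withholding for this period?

$0.00

Health Levy: YTD $46,400.00 ≥ cap $43,500.00 → $0.00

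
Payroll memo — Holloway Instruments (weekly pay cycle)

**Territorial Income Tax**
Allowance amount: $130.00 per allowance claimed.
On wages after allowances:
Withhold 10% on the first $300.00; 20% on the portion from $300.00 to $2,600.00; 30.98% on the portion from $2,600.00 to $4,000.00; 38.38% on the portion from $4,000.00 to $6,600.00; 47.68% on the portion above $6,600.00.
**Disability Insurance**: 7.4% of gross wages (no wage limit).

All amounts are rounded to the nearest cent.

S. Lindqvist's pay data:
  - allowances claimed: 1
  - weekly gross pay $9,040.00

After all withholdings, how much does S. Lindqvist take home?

$5,348.03

Territorial Income Tax: taxable = $9,040.00 − 1×$130.00 = $8,910.00
  $1,921.60 + 47.68% × ($8,910.00 − $6,600.00) = $1,921.60 + 47.68% × $2,310.00 = $3,023.01
Disability Insurance: 7.4% × $9,040.00 = $668.96
Total withheld: $3,023.01 + $668.96 = $3,691.97
Net pay: $9,040.00 − $3,691.97 = $5,348.03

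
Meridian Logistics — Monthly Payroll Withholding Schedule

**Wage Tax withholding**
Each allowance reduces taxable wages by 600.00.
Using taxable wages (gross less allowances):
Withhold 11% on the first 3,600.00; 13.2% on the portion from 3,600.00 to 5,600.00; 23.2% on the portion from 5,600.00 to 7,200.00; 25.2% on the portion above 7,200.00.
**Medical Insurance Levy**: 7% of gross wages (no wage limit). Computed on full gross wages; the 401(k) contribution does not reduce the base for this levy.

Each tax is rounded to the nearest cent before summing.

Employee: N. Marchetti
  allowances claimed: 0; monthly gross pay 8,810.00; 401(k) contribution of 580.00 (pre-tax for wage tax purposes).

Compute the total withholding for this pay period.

Wage Tax: taxable = 8,810.00 − 580.00 = 8,230.00
  1,031.20 + 25.2% × (8,230.00 − 7,200.00) = 1,031.20 + 25.2% × 1,030.00 = 1,290.76
Medical Insurance Levy: 7% × 8,810.00 = 616.70
Total: 1,290.76 + 616.70 = 1,907.46

1,907.46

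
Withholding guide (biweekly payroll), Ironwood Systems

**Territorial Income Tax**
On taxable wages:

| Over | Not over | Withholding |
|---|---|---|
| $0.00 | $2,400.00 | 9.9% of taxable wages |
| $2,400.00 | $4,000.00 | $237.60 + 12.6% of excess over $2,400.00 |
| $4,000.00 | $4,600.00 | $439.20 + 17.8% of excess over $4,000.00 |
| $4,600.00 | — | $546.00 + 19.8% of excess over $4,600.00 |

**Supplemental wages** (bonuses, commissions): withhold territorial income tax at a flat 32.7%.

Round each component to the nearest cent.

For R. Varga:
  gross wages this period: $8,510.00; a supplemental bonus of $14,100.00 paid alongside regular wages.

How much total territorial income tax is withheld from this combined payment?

Territorial Income Tax: taxable = $8,510.00
  $546.00 + 19.8% × ($8,510.00 − $4,600.00) = $546.00 + 19.8% × $3,910.00 = $1,320.18
Supplemental (32.7% flat on bonus): 32.7% × $14,100.00 = $4,610.70
Total territorial income tax: $1,320.18 + $4,610.70 = $5,930.88

$5,930.88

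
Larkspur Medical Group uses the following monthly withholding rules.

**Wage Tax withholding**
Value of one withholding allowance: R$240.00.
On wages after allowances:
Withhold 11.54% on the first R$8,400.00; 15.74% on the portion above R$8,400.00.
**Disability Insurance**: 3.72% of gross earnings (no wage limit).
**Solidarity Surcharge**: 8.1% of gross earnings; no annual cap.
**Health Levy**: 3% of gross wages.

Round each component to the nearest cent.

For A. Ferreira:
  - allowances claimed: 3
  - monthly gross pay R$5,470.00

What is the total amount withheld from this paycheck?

R$1,358.80

Wage Tax: taxable = R$5,470.00 − 3×R$240.00 = R$4,750.00
  11.54% × R$4,750.00 = R$548.15
Disability Insurance: 3.72% × R$5,470.00 = R$203.48
Solidarity Surcharge: 8.1% × R$5,470.00 = R$443.07
Health Levy: 3% × R$5,470.00 = R$164.10
Total: R$548.15 + R$203.48 + R$443.07 + R$164.10 = R$1,358.80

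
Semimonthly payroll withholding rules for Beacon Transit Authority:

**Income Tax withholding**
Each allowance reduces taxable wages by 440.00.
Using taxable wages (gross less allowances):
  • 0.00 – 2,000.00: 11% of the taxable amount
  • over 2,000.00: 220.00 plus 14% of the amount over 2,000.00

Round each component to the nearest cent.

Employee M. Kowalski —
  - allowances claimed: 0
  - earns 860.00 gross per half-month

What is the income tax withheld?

94.60

Income Tax: taxable = 860.00
  11% × 860.00 = 94.60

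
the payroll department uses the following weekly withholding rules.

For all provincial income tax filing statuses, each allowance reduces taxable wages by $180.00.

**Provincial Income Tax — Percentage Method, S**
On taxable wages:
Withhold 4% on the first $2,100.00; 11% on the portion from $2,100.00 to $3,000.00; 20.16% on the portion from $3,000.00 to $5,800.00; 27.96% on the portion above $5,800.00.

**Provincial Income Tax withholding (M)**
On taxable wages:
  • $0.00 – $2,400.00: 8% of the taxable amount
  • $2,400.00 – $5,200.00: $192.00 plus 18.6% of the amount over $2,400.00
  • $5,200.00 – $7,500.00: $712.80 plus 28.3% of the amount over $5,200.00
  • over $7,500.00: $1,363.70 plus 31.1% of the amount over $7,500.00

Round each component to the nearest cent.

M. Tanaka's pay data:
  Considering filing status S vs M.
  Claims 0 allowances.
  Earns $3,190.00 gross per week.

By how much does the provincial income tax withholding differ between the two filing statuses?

$117.64

Provincial Income Tax (S): taxable = $3,190.00
  $183.00 + 20.16% × ($3,190.00 − $3,000.00) = $183.00 + 20.16% × $190.00 = $221.30
Provincial Income Tax (M): taxable = $3,190.00
  $192.00 + 18.6% × ($3,190.00 − $2,400.00) = $192.00 + 18.6% × $790.00 = $338.94
Difference: |$221.30 − $338.94| = $117.64 (higher under M)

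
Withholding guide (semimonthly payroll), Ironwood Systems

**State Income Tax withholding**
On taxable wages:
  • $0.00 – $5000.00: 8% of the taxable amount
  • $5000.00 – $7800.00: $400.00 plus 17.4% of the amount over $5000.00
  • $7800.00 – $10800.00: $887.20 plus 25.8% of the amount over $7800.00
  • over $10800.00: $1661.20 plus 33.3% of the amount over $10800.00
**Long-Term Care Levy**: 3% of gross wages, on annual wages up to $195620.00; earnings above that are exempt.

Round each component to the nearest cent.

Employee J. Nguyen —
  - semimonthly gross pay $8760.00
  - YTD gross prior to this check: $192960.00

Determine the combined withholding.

$1214.68

State Income Tax: taxable = $8760.00
  $887.20 + 25.8% × ($8760.00 − $7800.00) = $887.20 + 25.8% × $960.00 = $1134.88
Long-Term Care Levy: cap $195620.00 − YTD $192960.00 = $2660.00 subject; 3% × $2660.00 = $79.80
Total: $1134.88 + $79.80 = $1214.68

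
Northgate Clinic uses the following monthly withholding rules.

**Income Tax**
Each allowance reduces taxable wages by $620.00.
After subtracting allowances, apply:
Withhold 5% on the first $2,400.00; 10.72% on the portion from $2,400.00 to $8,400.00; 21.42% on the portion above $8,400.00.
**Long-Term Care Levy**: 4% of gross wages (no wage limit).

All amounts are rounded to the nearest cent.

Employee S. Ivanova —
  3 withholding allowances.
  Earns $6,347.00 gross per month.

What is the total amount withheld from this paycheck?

$597.61

Income Tax: taxable = $6,347.00 − 3×$620.00 = $4,487.00
  $120.00 + 10.72% × ($4,487.00 − $2,400.00) = $120.00 + 10.72% × $2,087.00 = $343.73
Long-Term Care Levy: 4% × $6,347.00 = $253.88
Total: $343.73 + $253.88 = $597.61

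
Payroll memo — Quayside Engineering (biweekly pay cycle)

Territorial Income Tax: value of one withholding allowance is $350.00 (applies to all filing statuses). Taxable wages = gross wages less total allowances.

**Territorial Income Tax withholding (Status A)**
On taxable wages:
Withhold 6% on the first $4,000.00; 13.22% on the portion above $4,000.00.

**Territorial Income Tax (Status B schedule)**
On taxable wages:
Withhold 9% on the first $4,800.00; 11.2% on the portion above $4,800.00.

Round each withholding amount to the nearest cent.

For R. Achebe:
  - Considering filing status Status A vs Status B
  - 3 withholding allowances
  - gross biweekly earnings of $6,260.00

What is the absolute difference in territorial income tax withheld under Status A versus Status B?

Territorial Income Tax (Status A): taxable = $6,260.00 − 3×$350.00 = $5,210.00
  $240.00 + 13.22% × ($5,210.00 − $4,000.00) = $240.00 + 13.22% × $1,210.00 = $399.96
Territorial Income Tax (Status B): taxable = $6,260.00 − 3×$350.00 = $5,210.00
  $432.00 + 11.2% × ($5,210.00 − $4,800.00) = $432.00 + 11.2% × $410.00 = $477.92
Difference: |$399.96 − $477.92| = $77.96 (higher under Status B)

$77.96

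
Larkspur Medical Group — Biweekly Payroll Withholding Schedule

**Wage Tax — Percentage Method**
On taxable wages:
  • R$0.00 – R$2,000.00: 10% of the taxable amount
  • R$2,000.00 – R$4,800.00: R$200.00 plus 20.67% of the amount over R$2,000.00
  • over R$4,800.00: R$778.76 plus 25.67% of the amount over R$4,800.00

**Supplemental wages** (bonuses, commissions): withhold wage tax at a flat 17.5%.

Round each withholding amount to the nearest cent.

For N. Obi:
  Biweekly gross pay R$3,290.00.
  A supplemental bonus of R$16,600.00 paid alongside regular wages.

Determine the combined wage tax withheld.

Wage Tax: taxable = R$3,290.00
  R$200.00 + 20.67% × (R$3,290.00 − R$2,000.00) = R$200.00 + 20.67% × R$1,290.00 = R$466.64
Supplemental (17.5% flat on bonus): 17.5% × R$16,600.00 = R$2,905.00
Total wage tax: R$466.64 + R$2,905.00 = R$3,371.64

R$3,371.64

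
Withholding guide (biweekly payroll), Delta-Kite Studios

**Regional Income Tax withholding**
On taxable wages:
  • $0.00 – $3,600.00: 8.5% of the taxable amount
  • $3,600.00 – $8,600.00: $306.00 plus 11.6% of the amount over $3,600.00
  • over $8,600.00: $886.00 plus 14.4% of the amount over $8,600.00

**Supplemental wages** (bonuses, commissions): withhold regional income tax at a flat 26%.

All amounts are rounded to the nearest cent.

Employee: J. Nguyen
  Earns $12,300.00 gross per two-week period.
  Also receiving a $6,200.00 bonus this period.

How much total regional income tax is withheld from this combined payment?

Regional Income Tax: taxable = $12,300.00
  $886.00 + 14.4% × ($12,300.00 − $8,600.00) = $886.00 + 14.4% × $3,700.00 = $1,418.80
Supplemental (26% flat on bonus): 26% × $6,200.00 = $1,612.00
Total regional income tax: $1,418.80 + $1,612.00 = $3,030.80

$3,030.80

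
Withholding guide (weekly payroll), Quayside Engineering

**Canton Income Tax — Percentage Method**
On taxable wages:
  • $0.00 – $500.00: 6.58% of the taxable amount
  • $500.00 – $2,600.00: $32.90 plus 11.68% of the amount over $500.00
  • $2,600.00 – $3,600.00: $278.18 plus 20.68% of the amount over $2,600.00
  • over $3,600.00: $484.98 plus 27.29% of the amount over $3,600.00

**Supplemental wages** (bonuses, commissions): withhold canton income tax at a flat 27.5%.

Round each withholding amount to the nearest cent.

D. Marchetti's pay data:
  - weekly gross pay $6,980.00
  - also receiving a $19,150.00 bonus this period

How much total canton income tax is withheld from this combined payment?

$6,673.63

Canton Income Tax: taxable = $6,980.00
  $484.98 + 27.29% × ($6,980.00 − $3,600.00) = $484.98 + 27.29% × $3,380.00 = $1,407.38
Supplemental (27.5% flat on bonus): 27.5% × $19,150.00 = $5,266.25
Total canton income tax: $1,407.38 + $5,266.25 = $6,673.63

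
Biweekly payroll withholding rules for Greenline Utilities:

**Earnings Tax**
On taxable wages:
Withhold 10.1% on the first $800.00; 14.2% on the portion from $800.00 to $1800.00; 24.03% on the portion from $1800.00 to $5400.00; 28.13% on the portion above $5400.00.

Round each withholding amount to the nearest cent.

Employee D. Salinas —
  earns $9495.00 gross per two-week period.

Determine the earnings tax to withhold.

Earnings Tax: taxable = $9495.00
  $1087.88 + 28.13% × ($9495.00 − $5400.00) = $1087.88 + 28.13% × $4095.00 = $2239.80

$2239.80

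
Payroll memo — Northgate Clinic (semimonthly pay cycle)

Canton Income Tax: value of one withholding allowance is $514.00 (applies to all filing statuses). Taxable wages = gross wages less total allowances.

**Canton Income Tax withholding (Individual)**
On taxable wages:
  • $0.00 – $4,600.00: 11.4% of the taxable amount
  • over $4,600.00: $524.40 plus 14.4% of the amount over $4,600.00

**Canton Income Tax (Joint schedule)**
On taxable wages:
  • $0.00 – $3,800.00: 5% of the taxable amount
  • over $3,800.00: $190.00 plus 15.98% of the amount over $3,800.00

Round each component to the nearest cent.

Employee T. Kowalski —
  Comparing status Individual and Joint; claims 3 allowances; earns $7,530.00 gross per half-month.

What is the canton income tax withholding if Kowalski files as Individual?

$724.27

Canton Income Tax (Individual): taxable = $7,530.00 − 3×$514.00 = $5,988.00
  $524.40 + 14.4% × ($5,988.00 − $4,600.00) = $524.40 + 14.4% × $1,388.00 = $724.27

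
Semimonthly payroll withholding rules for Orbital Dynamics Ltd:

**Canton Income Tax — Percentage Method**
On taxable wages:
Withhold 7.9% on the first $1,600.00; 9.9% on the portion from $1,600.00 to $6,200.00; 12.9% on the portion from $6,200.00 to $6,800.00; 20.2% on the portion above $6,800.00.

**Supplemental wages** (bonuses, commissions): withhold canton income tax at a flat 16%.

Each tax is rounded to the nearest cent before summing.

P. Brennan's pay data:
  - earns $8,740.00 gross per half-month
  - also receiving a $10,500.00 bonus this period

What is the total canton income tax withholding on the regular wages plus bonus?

Canton Income Tax: taxable = $8,740.00
  $659.20 + 20.2% × ($8,740.00 − $6,800.00) = $659.20 + 20.2% × $1,940.00 = $1,051.08
Supplemental (16% flat on bonus): 16% × $10,500.00 = $1,680.00
Total canton income tax: $1,051.08 + $1,680.00 = $2,731.08

$2,731.08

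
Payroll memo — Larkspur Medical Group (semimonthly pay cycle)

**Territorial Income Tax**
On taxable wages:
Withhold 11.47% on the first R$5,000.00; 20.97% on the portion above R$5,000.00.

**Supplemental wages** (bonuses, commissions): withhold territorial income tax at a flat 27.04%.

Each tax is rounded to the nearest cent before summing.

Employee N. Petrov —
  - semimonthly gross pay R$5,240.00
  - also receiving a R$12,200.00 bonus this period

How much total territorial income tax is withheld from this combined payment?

Territorial Income Tax: taxable = R$5,240.00
  R$573.50 + 20.97% × (R$5,240.00 − R$5,000.00) = R$573.50 + 20.97% × R$240.00 = R$623.83
Supplemental (27.04% flat on bonus): 27.04% × R$12,200.00 = R$3,298.88
Total territorial income tax: R$623.83 + R$3,298.88 = R$3,922.71

R$3,922.71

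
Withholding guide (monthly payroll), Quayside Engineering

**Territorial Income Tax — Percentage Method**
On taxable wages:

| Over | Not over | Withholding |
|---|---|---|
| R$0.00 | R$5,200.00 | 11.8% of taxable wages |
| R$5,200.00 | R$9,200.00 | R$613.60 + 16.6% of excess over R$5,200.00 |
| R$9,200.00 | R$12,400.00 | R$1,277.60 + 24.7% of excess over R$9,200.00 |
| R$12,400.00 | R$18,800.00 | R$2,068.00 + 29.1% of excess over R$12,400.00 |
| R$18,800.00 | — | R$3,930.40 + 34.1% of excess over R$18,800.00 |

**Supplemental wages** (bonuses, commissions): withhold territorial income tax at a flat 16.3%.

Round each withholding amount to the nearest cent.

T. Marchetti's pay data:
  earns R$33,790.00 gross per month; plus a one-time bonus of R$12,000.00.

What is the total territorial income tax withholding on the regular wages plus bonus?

R$10,997.99

Territorial Income Tax: taxable = R$33,790.00
  R$3,930.40 + 34.1% × (R$33,790.00 − R$18,800.00) = R$3,930.40 + 34.1% × R$14,990.00 = R$9,041.99
Supplemental (16.3% flat on bonus): 16.3% × R$12,000.00 = R$1,956.00
Total territorial income tax: R$9,041.99 + R$1,956.00 = R$10,997.99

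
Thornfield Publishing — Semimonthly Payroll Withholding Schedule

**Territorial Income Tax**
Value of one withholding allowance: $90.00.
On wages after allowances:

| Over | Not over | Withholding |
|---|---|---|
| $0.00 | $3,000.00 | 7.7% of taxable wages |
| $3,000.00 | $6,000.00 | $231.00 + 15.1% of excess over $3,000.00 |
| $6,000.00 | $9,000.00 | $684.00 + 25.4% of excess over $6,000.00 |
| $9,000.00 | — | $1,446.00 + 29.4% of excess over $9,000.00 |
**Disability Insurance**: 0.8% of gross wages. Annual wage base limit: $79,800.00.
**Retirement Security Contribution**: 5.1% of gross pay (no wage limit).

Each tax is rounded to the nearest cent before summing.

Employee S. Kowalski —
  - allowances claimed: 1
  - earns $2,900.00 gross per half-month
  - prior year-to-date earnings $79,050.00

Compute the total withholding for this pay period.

Territorial Income Tax: taxable = $2,900.00 − 1×$90.00 = $2,810.00
  7.7% × $2,810.00 = $216.37
Disability Insurance: cap $79,800.00 − YTD $79,050.00 = $750.00 subject; 0.8% × $750.00 = $6.00
Retirement Security Contribution: 5.1% × $2,900.00 = $147.90
Total: $216.37 + $6.00 + $147.90 = $370.27

$370.27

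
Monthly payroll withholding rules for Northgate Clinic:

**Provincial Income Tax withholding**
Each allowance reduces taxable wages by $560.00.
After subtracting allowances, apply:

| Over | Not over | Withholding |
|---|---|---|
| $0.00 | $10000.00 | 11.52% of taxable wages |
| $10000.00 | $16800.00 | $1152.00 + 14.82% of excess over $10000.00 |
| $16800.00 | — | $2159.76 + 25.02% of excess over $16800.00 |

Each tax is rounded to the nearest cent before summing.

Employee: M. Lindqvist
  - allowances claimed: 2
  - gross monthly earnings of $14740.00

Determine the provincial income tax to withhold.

Provincial Income Tax: taxable = $14740.00 − 2×$560.00 = $13620.00
  $1152.00 + 14.82% × ($13620.00 − $10000.00) = $1152.00 + 14.82% × $3620.00 = $1688.48

$1688.48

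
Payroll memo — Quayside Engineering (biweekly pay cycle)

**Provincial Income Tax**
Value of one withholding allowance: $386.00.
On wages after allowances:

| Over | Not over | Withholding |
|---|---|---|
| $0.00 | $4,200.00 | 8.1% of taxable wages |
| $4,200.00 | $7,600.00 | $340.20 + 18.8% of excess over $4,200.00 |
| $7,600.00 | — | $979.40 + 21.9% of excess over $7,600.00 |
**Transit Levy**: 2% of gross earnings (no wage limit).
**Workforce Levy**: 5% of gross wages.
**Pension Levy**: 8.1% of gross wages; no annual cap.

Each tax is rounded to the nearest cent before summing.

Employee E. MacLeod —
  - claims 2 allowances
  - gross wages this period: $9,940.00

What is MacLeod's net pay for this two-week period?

Provincial Income Tax: taxable = $9,940.00 − 2×$386.00 = $9,168.00
  $979.40 + 21.9% × ($9,168.00 − $7,600.00) = $979.40 + 21.9% × $1,568.00 = $1,322.79
Transit Levy: 2% × $9,940.00 = $198.80
Workforce Levy: 5% × $9,940.00 = $497.00
Pension Levy: 8.1% × $9,940.00 = $805.14
Total withheld: $1,322.79 + $198.80 + $497.00 + $805.14 = $2,823.73
Net pay: $9,940.00 − $2,823.73 = $7,116.27

$7,116.27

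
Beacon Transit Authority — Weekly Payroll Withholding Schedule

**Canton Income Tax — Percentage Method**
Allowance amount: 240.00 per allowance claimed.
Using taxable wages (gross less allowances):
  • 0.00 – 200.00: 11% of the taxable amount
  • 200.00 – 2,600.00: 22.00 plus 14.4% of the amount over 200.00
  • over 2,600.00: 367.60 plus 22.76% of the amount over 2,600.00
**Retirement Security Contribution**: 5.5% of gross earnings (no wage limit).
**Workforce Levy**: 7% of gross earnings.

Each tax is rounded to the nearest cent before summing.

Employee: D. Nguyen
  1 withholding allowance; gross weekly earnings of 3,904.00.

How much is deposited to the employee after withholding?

Canton Income Tax: taxable = 3,904.00 − 1×240.00 = 3,664.00
  367.60 + 22.76% × (3,664.00 − 2,600.00) = 367.60 + 22.76% × 1,064.00 = 609.77
Retirement Security Contribution: 5.5% × 3,904.00 = 214.72
Workforce Levy: 7% × 3,904.00 = 273.28
Total withheld: 609.77 + 214.72 + 273.28 = 1,097.77
Net pay: 3,904.00 − 1,097.77 = 2,806.23

2,806.23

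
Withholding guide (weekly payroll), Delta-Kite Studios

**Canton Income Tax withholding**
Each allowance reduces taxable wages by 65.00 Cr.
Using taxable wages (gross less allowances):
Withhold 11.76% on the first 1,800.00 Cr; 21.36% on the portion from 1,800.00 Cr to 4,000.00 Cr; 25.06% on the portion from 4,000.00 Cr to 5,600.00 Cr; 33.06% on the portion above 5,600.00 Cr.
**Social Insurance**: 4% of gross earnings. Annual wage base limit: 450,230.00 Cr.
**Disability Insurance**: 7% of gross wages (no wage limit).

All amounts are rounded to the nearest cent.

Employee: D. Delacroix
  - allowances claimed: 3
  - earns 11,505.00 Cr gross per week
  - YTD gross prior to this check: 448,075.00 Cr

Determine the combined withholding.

3,861.84 Cr

Canton Income Tax: taxable = 11,505.00 Cr − 3×65.00 Cr = 11,310.00 Cr
  1,082.56 Cr + 33.06% × (11,310.00 Cr − 5,600.00 Cr) = 1,082.56 Cr + 33.06% × 5,710.00 Cr = 2,970.29 Cr
Social Insurance: cap 450,230.00 Cr − YTD 448,075.00 Cr = 2,155.00 Cr subject; 4% × 2,155.00 Cr = 86.20 Cr
Disability Insurance: 7% × 11,505.00 Cr = 805.35 Cr
Total: 2,970.29 Cr + 86.20 Cr + 805.35 Cr = 3,861.84 Cr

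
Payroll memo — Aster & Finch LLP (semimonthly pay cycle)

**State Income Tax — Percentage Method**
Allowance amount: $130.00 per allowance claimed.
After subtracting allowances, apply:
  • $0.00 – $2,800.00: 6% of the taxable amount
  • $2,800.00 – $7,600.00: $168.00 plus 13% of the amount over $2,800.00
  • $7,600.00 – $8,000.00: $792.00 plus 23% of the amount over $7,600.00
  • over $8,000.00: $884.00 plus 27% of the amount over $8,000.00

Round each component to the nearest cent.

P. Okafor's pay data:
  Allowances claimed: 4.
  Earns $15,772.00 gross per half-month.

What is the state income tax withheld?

State Income Tax: taxable = $15,772.00 − 4×$130.00 = $15,252.00
  $884.00 + 27% × ($15,252.00 − $8,000.00) = $884.00 + 27% × $7,252.00 = $2,842.04

$2,842.04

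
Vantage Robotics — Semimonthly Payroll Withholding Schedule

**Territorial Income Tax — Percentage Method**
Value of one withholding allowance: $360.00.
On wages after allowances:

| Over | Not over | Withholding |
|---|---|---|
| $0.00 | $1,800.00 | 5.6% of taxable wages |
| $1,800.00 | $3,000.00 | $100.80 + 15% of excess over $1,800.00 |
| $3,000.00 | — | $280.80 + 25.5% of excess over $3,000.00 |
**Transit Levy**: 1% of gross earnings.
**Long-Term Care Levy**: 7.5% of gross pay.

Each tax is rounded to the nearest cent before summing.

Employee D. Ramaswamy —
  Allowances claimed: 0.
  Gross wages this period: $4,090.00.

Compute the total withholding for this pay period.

$906.40

Territorial Income Tax: taxable = $4,090.00
  $280.80 + 25.5% × ($4,090.00 − $3,000.00) = $280.80 + 25.5% × $1,090.00 = $558.75
Transit Levy: 1% × $4,090.00 = $40.90
Long-Term Care Levy: 7.5% × $4,090.00 = $306.75
Total: $558.75 + $40.90 + $306.75 = $906.40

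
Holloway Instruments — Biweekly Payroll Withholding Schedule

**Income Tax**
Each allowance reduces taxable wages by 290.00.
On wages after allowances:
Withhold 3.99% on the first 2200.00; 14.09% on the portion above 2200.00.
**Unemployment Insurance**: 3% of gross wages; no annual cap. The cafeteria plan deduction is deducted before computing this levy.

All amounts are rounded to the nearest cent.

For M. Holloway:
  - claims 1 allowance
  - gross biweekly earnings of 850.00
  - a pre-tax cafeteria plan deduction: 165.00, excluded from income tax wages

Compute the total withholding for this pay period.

Income Tax: taxable = 850.00 − 165.00 − 1×290.00 = 395.00
  3.99% × 395.00 = 15.76
Unemployment Insurance: 3% × 685.00 = 20.55
Total: 15.76 + 20.55 = 36.31

36.31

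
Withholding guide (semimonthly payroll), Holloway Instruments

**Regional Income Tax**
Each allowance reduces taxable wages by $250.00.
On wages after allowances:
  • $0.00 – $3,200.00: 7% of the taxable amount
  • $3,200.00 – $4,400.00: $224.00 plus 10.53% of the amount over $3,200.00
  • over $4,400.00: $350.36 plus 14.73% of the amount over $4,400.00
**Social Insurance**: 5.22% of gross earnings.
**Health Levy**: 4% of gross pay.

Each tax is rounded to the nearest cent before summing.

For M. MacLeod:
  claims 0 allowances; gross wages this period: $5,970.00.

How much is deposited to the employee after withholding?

$4,837.95

Regional Income Tax: taxable = $5,970.00
  $350.36 + 14.73% × ($5,970.00 − $4,400.00) = $350.36 + 14.73% × $1,570.00 = $581.62
Social Insurance: 5.22% × $5,970.00 = $311.63
Health Levy: 4% × $5,970.00 = $238.80
Total withheld: $581.62 + $311.63 + $238.80 = $1,132.05
Net pay: $5,970.00 − $1,132.05 = $4,837.95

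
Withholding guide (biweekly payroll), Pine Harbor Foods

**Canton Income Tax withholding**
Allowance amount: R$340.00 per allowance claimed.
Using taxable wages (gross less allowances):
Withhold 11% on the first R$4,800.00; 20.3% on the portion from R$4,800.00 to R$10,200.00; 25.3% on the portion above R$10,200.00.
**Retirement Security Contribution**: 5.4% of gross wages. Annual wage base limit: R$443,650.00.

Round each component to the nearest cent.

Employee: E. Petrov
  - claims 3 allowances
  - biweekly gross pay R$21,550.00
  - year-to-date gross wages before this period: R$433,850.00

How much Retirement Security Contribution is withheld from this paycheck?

R$529.20

Retirement Security Contribution: cap R$443,650.00 − YTD R$433,850.00 = R$9,800.00 subject; 5.4% × R$9,800.00 = R$529.20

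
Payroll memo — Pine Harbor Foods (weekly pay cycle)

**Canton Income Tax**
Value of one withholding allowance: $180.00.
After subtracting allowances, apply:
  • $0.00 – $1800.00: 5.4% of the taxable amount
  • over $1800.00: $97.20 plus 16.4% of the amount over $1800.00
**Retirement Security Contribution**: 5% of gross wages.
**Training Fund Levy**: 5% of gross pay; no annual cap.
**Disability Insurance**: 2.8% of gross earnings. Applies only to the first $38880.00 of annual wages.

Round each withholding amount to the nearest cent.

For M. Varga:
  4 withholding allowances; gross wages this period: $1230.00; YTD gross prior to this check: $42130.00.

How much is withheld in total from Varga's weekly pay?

$150.54

Canton Income Tax: taxable = $1230.00 − 4×$180.00 = $510.00
  5.4% × $510.00 = $27.54
Retirement Security Contribution: 5% × $1230.00 = $61.50
Training Fund Levy: 5% × $1230.00 = $61.50
Disability Insurance: YTD $42130.00 ≥ cap $38880.00 → $0.00
Total: $27.54 + $61.50 + $61.50 + $0.00 = $150.54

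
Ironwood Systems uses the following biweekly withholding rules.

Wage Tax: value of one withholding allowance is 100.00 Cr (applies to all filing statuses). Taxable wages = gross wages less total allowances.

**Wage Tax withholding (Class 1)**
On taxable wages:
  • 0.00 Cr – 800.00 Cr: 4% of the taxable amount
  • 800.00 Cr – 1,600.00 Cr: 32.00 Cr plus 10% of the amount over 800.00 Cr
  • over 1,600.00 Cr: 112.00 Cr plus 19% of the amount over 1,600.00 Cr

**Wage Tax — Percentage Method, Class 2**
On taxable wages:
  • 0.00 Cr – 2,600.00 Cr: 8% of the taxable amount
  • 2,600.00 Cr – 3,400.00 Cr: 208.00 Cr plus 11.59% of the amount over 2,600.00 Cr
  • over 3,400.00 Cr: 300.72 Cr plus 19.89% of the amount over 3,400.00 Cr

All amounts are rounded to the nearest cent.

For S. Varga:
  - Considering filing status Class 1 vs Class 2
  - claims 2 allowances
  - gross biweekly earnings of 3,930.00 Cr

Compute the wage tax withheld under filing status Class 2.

366.36 Cr

Wage Tax (Class 2): taxable = 3,930.00 Cr − 2×100.00 Cr = 3,730.00 Cr
  300.72 Cr + 19.89% × (3,730.00 Cr − 3,400.00 Cr) = 300.72 Cr + 19.89% × 330.00 Cr = 366.36 Cr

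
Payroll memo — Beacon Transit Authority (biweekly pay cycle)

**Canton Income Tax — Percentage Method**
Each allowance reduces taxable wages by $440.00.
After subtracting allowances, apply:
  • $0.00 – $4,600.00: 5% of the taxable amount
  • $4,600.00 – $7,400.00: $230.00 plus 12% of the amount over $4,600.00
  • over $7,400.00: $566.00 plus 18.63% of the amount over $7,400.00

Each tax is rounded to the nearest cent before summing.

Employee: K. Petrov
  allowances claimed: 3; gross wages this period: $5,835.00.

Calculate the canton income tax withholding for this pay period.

$225.75

Canton Income Tax: taxable = $5,835.00 − 3×$440.00 = $4,515.00
  5% × $4,515.00 = $225.75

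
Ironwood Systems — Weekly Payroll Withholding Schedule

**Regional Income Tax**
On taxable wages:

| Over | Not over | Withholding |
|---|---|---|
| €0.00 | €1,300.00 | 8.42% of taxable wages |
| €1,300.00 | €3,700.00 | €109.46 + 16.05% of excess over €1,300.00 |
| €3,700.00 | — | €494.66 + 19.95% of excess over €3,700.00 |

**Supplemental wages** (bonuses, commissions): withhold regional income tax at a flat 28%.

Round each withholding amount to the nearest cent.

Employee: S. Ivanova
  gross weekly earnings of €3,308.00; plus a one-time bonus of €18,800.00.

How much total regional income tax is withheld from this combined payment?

Regional Income Tax: taxable = €3,308.00
  €109.46 + 16.05% × (€3,308.00 − €1,300.00) = €109.46 + 16.05% × €2,008.00 = €431.74
Supplemental (28% flat on bonus): 28% × €18,800.00 = €5,264.00
Total regional income tax: €431.74 + €5,264.00 = €5,695.74

€5,695.74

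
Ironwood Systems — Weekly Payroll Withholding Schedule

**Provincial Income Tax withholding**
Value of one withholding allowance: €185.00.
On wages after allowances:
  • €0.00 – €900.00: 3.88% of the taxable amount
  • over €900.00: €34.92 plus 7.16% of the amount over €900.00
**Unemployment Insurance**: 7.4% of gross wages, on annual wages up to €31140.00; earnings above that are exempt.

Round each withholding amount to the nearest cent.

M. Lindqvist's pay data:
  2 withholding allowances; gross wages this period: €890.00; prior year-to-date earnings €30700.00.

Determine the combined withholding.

Provincial Income Tax: taxable = €890.00 − 2×€185.00 = €520.00
  3.88% × €520.00 = €20.18
Unemployment Insurance: cap €31140.00 − YTD €30700.00 = €440.00 subject; 7.4% × €440.00 = €32.56
Total: €20.18 + €32.56 = €52.74

€52.74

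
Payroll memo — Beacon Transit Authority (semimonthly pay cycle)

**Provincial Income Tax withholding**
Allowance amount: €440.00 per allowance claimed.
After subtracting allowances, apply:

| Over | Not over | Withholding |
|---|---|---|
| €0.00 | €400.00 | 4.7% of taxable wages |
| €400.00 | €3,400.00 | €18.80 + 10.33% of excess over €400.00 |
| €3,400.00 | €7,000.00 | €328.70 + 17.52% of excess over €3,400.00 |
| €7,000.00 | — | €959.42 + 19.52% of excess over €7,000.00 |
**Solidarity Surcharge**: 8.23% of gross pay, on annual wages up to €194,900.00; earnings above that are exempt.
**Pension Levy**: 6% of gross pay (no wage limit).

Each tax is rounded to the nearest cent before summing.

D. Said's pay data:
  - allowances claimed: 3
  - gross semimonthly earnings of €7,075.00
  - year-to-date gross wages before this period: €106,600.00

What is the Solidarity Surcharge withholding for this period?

Solidarity Surcharge: 8.23% × €7,075.00 = €582.27

€582.27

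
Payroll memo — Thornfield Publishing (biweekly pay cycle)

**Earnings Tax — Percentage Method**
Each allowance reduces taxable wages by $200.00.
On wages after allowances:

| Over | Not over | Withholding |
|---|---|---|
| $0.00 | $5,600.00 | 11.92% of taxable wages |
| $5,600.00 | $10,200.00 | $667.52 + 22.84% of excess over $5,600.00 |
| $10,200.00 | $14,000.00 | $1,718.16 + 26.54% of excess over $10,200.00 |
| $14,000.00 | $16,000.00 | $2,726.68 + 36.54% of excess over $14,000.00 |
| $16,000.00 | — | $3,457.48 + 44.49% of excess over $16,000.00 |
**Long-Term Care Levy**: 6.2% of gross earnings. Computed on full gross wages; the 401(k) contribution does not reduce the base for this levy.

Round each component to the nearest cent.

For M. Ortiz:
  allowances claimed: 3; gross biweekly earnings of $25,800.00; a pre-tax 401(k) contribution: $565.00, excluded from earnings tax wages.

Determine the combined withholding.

Earnings Tax: taxable = $25,800.00 − $565.00 − 3×$200.00 = $24,635.00
  $3,457.48 + 44.49% × ($24,635.00 − $16,000.00) = $3,457.48 + 44.49% × $8,635.00 = $7,299.19
Long-Term Care Levy: 6.2% × $25,800.00 = $1,599.60
Total: $7,299.19 + $1,599.60 = $8,898.79

$8,898.79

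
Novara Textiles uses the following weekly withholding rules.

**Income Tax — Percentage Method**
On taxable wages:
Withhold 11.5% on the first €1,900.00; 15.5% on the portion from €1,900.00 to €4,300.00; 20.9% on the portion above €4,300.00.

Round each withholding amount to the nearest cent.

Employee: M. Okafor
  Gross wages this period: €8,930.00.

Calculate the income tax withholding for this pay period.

Income Tax: taxable = €8,930.00
  €590.50 + 20.9% × (€8,930.00 − €4,300.00) = €590.50 + 20.9% × €4,630.00 = €1,558.17

€1,558.17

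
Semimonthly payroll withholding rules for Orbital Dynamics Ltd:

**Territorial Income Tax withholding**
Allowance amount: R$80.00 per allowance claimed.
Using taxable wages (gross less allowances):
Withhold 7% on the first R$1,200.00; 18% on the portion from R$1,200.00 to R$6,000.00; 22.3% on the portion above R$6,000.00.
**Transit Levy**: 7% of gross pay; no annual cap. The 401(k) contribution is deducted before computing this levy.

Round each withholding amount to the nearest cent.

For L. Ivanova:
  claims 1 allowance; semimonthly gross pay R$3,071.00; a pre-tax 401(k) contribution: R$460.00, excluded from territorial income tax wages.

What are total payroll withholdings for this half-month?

R$506.35

Territorial Income Tax: taxable = R$3,071.00 − R$460.00 − 1×R$80.00 = R$2,531.00
  R$84.00 + 18% × (R$2,531.00 − R$1,200.00) = R$84.00 + 18% × R$1,331.00 = R$323.58
Transit Levy: 7% × R$2,611.00 = R$182.77
Total: R$323.58 + R$182.77 = R$506.35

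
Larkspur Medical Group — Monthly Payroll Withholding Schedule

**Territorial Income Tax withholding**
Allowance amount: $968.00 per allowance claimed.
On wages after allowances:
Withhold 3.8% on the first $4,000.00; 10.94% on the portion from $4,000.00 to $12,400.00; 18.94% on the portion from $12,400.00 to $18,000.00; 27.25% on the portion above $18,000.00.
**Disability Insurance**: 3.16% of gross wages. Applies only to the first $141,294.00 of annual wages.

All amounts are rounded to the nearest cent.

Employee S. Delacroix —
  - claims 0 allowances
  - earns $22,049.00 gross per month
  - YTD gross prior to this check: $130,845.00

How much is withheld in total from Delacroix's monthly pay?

$3,565.14

Territorial Income Tax: taxable = $22,049.00
  $2,131.60 + 27.25% × ($22,049.00 − $18,000.00) = $2,131.60 + 27.25% × $4,049.00 = $3,234.95
Disability Insurance: cap $141,294.00 − YTD $130,845.00 = $10,449.00 subject; 3.16% × $10,449.00 = $330.19
Total: $3,234.95 + $330.19 = $3,565.14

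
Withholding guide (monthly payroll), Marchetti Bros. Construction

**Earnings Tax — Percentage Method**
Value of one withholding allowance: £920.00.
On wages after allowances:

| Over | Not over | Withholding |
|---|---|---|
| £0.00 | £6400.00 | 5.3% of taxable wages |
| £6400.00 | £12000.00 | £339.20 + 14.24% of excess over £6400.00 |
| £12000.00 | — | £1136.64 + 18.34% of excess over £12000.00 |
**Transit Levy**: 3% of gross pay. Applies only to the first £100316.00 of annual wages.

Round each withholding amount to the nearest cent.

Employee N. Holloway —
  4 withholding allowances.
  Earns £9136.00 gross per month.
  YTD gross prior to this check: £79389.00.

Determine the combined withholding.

Earnings Tax: taxable = £9136.00 − 4×£920.00 = £5456.00
  5.3% × £5456.00 = £289.17
Transit Levy: 3% × £9136.00 = £274.08
Total: £289.17 + £274.08 = £563.25

£563.25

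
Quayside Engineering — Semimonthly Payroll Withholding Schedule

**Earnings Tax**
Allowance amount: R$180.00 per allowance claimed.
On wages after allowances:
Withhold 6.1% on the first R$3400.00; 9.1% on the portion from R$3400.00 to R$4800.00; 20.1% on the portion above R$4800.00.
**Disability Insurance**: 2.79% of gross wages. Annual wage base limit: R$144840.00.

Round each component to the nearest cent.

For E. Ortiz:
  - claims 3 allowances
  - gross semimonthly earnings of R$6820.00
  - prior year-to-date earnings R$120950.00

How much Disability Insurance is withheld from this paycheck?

Disability Insurance: 2.79% × R$6820.00 = R$190.28

R$190.28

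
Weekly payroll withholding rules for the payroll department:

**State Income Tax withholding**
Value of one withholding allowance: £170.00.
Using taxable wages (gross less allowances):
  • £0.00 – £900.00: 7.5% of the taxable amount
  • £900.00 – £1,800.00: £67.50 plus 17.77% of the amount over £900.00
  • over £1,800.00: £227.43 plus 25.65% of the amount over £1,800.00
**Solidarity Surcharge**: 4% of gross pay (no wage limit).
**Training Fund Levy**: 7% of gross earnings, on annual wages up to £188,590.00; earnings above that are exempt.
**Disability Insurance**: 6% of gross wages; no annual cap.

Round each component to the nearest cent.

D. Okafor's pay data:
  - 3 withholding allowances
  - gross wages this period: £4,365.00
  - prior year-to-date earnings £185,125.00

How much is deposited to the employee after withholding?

State Income Tax: taxable = £4,365.00 − 3×£170.00 = £3,855.00
  £227.43 + 25.65% × (£3,855.00 − £1,800.00) = £227.43 + 25.65% × £2,055.00 = £754.54
Solidarity Surcharge: 4% × £4,365.00 = £174.60
Training Fund Levy: cap £188,590.00 − YTD £185,125.00 = £3,465.00 subject; 7% × £3,465.00 = £242.55
Disability Insurance: 6% × £4,365.00 = £261.90
Total withheld: £754.54 + £174.60 + £242.55 + £261.90 = £1,433.59
Net pay: £4,365.00 − £1,433.59 = £2,931.41

£2,931.41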